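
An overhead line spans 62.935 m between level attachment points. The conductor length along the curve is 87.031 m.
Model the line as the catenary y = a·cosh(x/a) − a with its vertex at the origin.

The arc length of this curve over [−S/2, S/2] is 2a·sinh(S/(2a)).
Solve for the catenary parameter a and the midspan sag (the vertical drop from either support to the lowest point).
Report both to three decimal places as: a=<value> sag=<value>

seed: a₀ = √(S³/(24(L−S))) = √(62.935³/(24·24.096)) = 20.761573
iter 1: u=1.515661  f(a)=+2.924e+00  f'(a)=-2.900e+00  a ← 20.761573 − (+2.924e+00/-2.900e+00) = 21.769817
iter 2: u=1.445465  f(a)=+2.265e-01  f'(a)=-2.467e+00  a ← 21.769817 − (+2.265e-01/-2.467e+00) = 21.861637
iter 3: u=1.439394  f(a)=+1.611e-03  f'(a)=-2.432e+00  a ← 21.861637 − (+1.611e-03/-2.432e+00) = 21.862300
iter 4: u=1.439350  f(a)=+8.281e-08  f'(a)=-2.431e+00  a ← 21.862300 − (+8.281e-08/-2.431e+00) = 21.862300
iter 5: u=1.439350  f(a)=+0.000e+00  f'(a)=-2.431e+00  a ← 21.862300 − (+0.000e+00/-2.431e+00) = 21.862300
converged: |Δa| < 1e-12 after 5 iterations
sag = a·(cosh(S/(2a)) − 1) = 21.862300·(cosh(1.439350) − 1) = 26.836354
T_max/T_min = cosh(S/(2a)) = 2.227517

a=21.862 sag=26.836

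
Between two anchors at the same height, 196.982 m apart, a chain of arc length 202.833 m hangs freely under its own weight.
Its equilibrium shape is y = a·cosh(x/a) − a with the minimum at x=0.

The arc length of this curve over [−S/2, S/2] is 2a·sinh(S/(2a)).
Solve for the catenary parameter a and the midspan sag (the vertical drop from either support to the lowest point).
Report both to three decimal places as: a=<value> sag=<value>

a=234.335 sag=21.004

seed: a₀ = √(S³/(24(L−S))) = √(196.982³/(24·5.851)) = 233.302366
iter 1: u=0.422160  f(a)=+5.236e-02  f'(a)=-5.106e-02  a ← 233.302366 − (+5.236e-02/-5.106e-02) = 234.327870
iter 2: u=0.420313  f(a)=+3.472e-04  f'(a)=-5.038e-02  a ← 234.327870 − (+3.472e-04/-5.038e-02) = 234.334762
iter 3: u=0.420300  f(a)=+1.550e-08  f'(a)=-5.038e-02  a ← 234.334762 − (+1.550e-08/-5.038e-02) = 234.334762
iter 4: u=0.420300  f(a)=+0.000e+00  f'(a)=-5.038e-02  a ← 234.334762 − (+0.000e+00/-5.038e-02) = 234.334762
converged: |Δa| < 1e-12 after 4 iterations
sag = a·(cosh(S/(2a)) − 1) = 234.334762·(cosh(0.420300) − 1) = 21.004399
T_max/T_min = cosh(S/(2a)) = 1.089634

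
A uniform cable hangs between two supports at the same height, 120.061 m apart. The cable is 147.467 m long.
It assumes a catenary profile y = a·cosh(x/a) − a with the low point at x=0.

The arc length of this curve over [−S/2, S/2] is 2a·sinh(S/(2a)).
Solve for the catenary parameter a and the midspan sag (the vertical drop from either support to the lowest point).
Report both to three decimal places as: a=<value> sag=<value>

a=52.966 sag=37.820

seed: a₀ = √(S³/(24(L−S))) = √(120.061³/(24·27.406)) = 51.294935
iter 1: u=1.170301  f(a)=+1.939e+00  f'(a)=-1.222e+00  a ← 51.294935 − (+1.939e+00/-1.222e+00) = 52.881462
iter 2: u=1.135190  f(a)=+9.360e-02  f'(a)=-1.107e+00  a ← 52.881462 − (+9.360e-02/-1.107e+00) = 52.966028
iter 3: u=1.133377  f(a)=+2.426e-04  f'(a)=-1.101e+00  a ← 52.966028 − (+2.426e-04/-1.101e+00) = 52.966249
iter 4: u=1.133373  f(a)=+1.639e-09  f'(a)=-1.101e+00  a ← 52.966249 − (+1.639e-09/-1.101e+00) = 52.966249
iter 5: u=1.133373  f(a)=+0.000e+00  f'(a)=-1.101e+00  a ← 52.966249 − (+0.000e+00/-1.101e+00) = 52.966249
converged: |Δa| < 1e-12 after 5 iterations
sag = a·(cosh(S/(2a)) − 1) = 52.966249·(cosh(1.133373) − 1) = 37.819502
T_max/T_min = cosh(S/(2a)) = 1.714030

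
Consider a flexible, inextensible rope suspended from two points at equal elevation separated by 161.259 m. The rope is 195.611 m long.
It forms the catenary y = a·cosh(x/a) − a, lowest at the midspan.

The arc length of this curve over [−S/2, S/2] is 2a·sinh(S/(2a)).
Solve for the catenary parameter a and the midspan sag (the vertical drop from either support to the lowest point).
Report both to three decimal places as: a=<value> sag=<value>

a=73.494 sag=48.847

seed: a₀ = √(S³/(24(L−S))) = √(161.259³/(24·34.352)) = 71.318846
iter 1: u=1.130550  f(a)=+2.263e+00  f'(a)=-1.092e+00  a ← 71.318846 − (+2.263e+00/-1.092e+00) = 73.391091
iter 2: u=1.098628  f(a)=+1.024e-01  f'(a)=-9.954e-01  a ← 73.391091 − (+1.024e-01/-9.954e-01) = 73.493957
iter 3: u=1.097090  f(a)=+2.316e-04  f'(a)=-9.909e-01  a ← 73.493957 − (+2.316e-04/-9.909e-01) = 73.494190
iter 4: u=1.097087  f(a)=+1.190e-09  f'(a)=-9.909e-01  a ← 73.494190 − (+1.190e-09/-9.909e-01) = 73.494190
iter 5: u=1.097087  f(a)=+0.000e+00  f'(a)=-9.909e-01  a ← 73.494190 − (+0.000e+00/-9.909e-01) = 73.494190
converged: |Δa| < 1e-12 after 5 iterations
sag = a·(cosh(S/(2a)) − 1) = 73.494190·(cosh(1.097087) − 1) = 48.846775
T_max/T_min = cosh(S/(2a)) = 1.664635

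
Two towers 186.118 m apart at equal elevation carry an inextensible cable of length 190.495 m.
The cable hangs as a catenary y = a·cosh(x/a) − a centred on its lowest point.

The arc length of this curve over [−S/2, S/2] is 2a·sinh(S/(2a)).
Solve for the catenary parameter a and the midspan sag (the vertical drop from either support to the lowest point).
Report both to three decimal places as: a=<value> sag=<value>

seed: a₀ = √(S³/(24(L−S))) = √(186.118³/(24·4.377)) = 247.735743
iter 1: u=0.375638  f(a)=+3.098e-02  f'(a)=-3.584e-02  a ← 247.735743 − (+3.098e-02/-3.584e-02) = 248.600337
iter 2: u=0.374332  f(a)=+1.630e-04  f'(a)=-3.546e-02  a ← 248.600337 − (+1.630e-04/-3.546e-02) = 248.604932
iter 3: u=0.374325  f(a)=+4.560e-09  f'(a)=-3.546e-02  a ← 248.604932 − (+4.560e-09/-3.546e-02) = 248.604932
iter 4: u=0.374325  f(a)=+2.842e-14  f'(a)=-3.546e-02  a ← 248.604932 − (+2.842e-14/-3.546e-02) = 248.604932
converged: |Δa| < 1e-12 after 4 iterations
sag = a·(cosh(S/(2a)) − 1) = 248.604932·(cosh(0.374325) − 1) = 17.621473
T_max/T_min = cosh(S/(2a)) = 1.070881

a=248.605 sag=17.621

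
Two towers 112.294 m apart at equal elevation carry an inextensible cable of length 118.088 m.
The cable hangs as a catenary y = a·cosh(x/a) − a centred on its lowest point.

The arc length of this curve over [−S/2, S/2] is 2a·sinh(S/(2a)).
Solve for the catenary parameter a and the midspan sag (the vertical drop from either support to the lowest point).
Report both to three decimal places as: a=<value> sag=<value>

seed: a₀ = √(S³/(24(L−S))) = √(112.294³/(24·5.794)) = 100.911337
iter 1: u=0.556399  f(a)=+9.035e-02  f'(a)=-1.184e-01  a ← 100.911337 − (+9.035e-02/-1.184e-01) = 101.674242
iter 2: u=0.552224  f(a)=+1.035e-03  f'(a)=-1.157e-01  a ← 101.674242 − (+1.035e-03/-1.157e-01) = 101.683184
iter 3: u=0.552176  f(a)=+1.393e-07  f'(a)=-1.157e-01  a ← 101.683184 − (+1.393e-07/-1.157e-01) = 101.683185
iter 4: u=0.552176  f(a)=+0.000e+00  f'(a)=-1.157e-01  a ← 101.683185 − (+0.000e+00/-1.157e-01) = 101.683185
converged: |Δa| < 1e-12 after 4 iterations
sag = a·(cosh(S/(2a)) − 1) = 101.683185·(cosh(0.552176) − 1) = 15.899399
T_max/T_min = cosh(S/(2a)) = 1.156362

a=101.683 sag=15.899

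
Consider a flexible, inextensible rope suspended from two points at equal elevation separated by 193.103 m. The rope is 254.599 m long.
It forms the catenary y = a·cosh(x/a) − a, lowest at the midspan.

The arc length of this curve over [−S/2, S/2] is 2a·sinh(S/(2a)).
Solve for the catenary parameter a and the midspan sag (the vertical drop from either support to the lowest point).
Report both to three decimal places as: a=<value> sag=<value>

seed: a₀ = √(S³/(24(L−S))) = √(193.103³/(24·61.496)) = 69.848081
iter 1: u=1.382307  f(a)=+6.150e+00  f'(a)=-2.121e+00  a ← 69.848081 − (+6.150e+00/-2.121e+00) = 72.747405
iter 2: u=1.327216  f(a)=+4.036e-01  f'(a)=-1.851e+00  a ← 72.747405 − (+4.036e-01/-1.851e+00) = 72.965470
iter 3: u=1.323249  f(a)=+2.009e-03  f'(a)=-1.833e+00  a ← 72.965470 − (+2.009e-03/-1.833e+00) = 72.966566
iter 4: u=1.323229  f(a)=+5.031e-08  f'(a)=-1.833e+00  a ← 72.966566 − (+5.031e-08/-1.833e+00) = 72.966566
iter 5: u=1.323229  f(a)=-5.684e-14  f'(a)=-1.833e+00  a ← 72.966566 − (-5.684e-14/-1.833e+00) = 72.966566
converged: |Δa| < 1e-12 after 5 iterations
sag = a·(cosh(S/(2a)) − 1) = 72.966566·(cosh(1.323229) − 1) = 73.762035
T_max/T_min = cosh(S/(2a)) = 2.010902

a=72.967 sag=73.762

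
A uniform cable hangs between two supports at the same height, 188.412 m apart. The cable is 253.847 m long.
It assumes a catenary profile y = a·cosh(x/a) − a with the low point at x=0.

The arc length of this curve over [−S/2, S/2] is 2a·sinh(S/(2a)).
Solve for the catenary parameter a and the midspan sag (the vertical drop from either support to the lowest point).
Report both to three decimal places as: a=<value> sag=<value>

seed: a₀ = √(S³/(24(L−S))) = √(188.412³/(24·65.435)) = 65.260766
iter 1: u=1.443532  f(a)=+7.166e+00  f'(a)=-2.456e+00  a ← 65.260766 − (+7.166e+00/-2.456e+00) = 68.179007
iter 2: u=1.381745  f(a)=+5.087e-01  f'(a)=-2.118e+00  a ← 68.179007 − (+5.087e-01/-2.118e+00) = 68.419155
iter 3: u=1.376895  f(a)=+2.996e-03  f'(a)=-2.093e+00  a ← 68.419155 − (+2.996e-03/-2.093e+00) = 68.420587
iter 4: u=1.376866  f(a)=+1.053e-07  f'(a)=-2.093e+00  a ← 68.420587 − (+1.053e-07/-2.093e+00) = 68.420587
iter 5: u=1.376866  f(a)=+5.684e-14  f'(a)=-2.093e+00  a ← 68.420587 − (+5.684e-14/-2.093e+00) = 68.420587
converged: |Δa| < 1e-12 after 5 iterations
sag = a·(cosh(S/(2a)) − 1) = 68.420587·(cosh(1.376866) − 1) = 75.770091
T_max/T_min = cosh(S/(2a)) = 2.107417

a=68.421 sag=75.770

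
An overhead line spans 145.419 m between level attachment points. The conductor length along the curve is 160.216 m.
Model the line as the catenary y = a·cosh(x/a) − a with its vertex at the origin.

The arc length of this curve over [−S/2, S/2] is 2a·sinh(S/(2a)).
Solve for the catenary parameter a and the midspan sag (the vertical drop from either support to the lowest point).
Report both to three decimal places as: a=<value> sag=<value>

seed: a₀ = √(S³/(24(L−S))) = √(145.419³/(24·14.797)) = 93.054906
iter 1: u=0.781361  f(a)=+4.583e-01  f'(a)=-3.379e-01  a ← 93.054906 − (+4.583e-01/-3.379e-01) = 94.411394
iter 2: u=0.770135  f(a)=+1.021e-02  f'(a)=-3.230e-01  a ← 94.411394 − (+1.021e-02/-3.230e-01) = 94.443020
iter 3: u=0.769877  f(a)=+5.329e-06  f'(a)=-3.226e-01  a ← 94.443020 − (+5.329e-06/-3.226e-01) = 94.443037
iter 4: u=0.769877  f(a)=+1.450e-12  f'(a)=-3.226e-01  a ← 94.443037 − (+1.450e-12/-3.226e-01) = 94.443037
converged: |Δa| < 1e-12 after 4 iterations
sag = a·(cosh(S/(2a)) − 1) = 94.443037·(cosh(0.769877) − 1) = 29.398713
T_max/T_min = cosh(S/(2a)) = 1.311285

a=94.443 sag=29.399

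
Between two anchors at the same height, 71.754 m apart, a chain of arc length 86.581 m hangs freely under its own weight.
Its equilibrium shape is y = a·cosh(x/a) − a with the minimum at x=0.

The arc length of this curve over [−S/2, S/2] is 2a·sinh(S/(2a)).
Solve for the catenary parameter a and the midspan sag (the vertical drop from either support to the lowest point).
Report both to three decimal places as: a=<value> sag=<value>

seed: a₀ = √(S³/(24(L−S))) = √(71.754³/(24·14.827)) = 32.220844
iter 1: u=1.113472  f(a)=+9.467e-01  f'(a)=-1.040e+00  a ← 32.220844 − (+9.467e-01/-1.040e+00) = 33.131516
iter 2: u=1.082866  f(a)=+4.162e-02  f'(a)=-9.500e-01  a ← 33.131516 − (+4.162e-02/-9.500e-01) = 33.175327
iter 3: u=1.081436  f(a)=+8.863e-05  f'(a)=-9.460e-01  a ← 33.175327 − (+8.863e-05/-9.460e-01) = 33.175421
iter 4: u=1.081433  f(a)=+4.038e-10  f'(a)=-9.460e-01  a ← 33.175421 − (+4.038e-10/-9.460e-01) = 33.175421
iter 5: u=1.081433  f(a)=+0.000e+00  f'(a)=-9.460e-01  a ← 33.175421 − (+0.000e+00/-9.460e-01) = 33.175421
converged: |Δa| < 1e-12 after 5 iterations
sag = a·(cosh(S/(2a)) − 1) = 33.175421·(cosh(1.081433) − 1) = 21.365169
T_max/T_min = cosh(S/(2a)) = 1.644006

a=33.175 sag=21.365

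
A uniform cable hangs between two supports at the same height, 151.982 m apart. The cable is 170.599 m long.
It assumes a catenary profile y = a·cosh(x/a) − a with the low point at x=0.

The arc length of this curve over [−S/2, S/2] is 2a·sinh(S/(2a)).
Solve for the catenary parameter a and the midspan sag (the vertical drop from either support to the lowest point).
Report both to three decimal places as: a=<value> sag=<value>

a=90.224 sag=33.939

seed: a₀ = √(S³/(24(L−S))) = √(151.982³/(24·18.617)) = 88.639595
iter 1: u=0.857303  f(a)=+6.962e-01  f'(a)=-4.518e-01  a ← 88.639595 − (+6.962e-01/-4.518e-01) = 90.180785
iter 2: u=0.842652  f(a)=+1.857e-02  f'(a)=-4.279e-01  a ← 90.180785 − (+1.857e-02/-4.279e-01) = 90.224187
iter 3: u=0.842246  f(a)=+1.402e-05  f'(a)=-4.273e-01  a ← 90.224187 − (+1.402e-05/-4.273e-01) = 90.224220
iter 4: u=0.842246  f(a)=+7.987e-12  f'(a)=-4.273e-01  a ← 90.224220 − (+7.987e-12/-4.273e-01) = 90.224220
converged: |Δa| < 1e-12 after 4 iterations
sag = a·(cosh(S/(2a)) − 1) = 90.224220·(cosh(0.842246) − 1) = 33.938635
T_max/T_min = cosh(S/(2a)) = 1.376159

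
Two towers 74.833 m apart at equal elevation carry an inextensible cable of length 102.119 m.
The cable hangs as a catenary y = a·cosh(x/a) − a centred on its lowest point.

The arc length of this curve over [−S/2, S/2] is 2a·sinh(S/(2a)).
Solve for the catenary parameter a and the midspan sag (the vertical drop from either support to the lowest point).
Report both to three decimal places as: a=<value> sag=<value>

seed: a₀ = √(S³/(24(L−S))) = √(74.833³/(24·27.286)) = 25.296718
iter 1: u=1.479105  f(a)=+3.145e+00  f'(a)=-2.668e+00  a ← 25.296718 − (+3.145e+00/-2.668e+00) = 26.475677
iter 2: u=1.413241  f(a)=+2.332e-01  f'(a)=-2.285e+00  a ← 26.475677 − (+2.332e-01/-2.285e+00) = 26.577730
iter 3: u=1.407814  f(a)=+1.510e-03  f'(a)=-2.256e+00  a ← 26.577730 − (+1.510e-03/-2.256e+00) = 26.578399
iter 4: u=1.407779  f(a)=+6.416e-08  f'(a)=-2.256e+00  a ← 26.578399 − (+6.416e-08/-2.256e+00) = 26.578400
iter 5: u=1.407779  f(a)=+2.842e-14  f'(a)=-2.256e+00  a ← 26.578400 − (+2.842e-14/-2.256e+00) = 26.578400
converged: |Δa| < 1e-12 after 5 iterations
sag = a·(cosh(S/(2a)) − 1) = 26.578400·(cosh(1.407779) − 1) = 30.984469
T_max/T_min = cosh(S/(2a)) = 2.165776

a=26.578 sag=30.984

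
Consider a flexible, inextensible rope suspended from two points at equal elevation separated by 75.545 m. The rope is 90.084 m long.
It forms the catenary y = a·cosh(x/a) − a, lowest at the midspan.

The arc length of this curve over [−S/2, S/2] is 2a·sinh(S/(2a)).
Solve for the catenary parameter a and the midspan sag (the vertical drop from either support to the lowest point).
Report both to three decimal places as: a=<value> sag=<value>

a=36.124 sag=21.615

seed: a₀ = √(S³/(24(L−S))) = √(75.545³/(24·14.539)) = 35.150839
iter 1: u=1.074583  f(a)=+8.629e-01  f'(a)=-9.268e-01  a ← 35.150839 − (+8.629e-01/-9.268e-01) = 36.081891
iter 2: u=1.046855  f(a)=+3.547e-02  f'(a)=-8.520e-01  a ← 36.081891 − (+3.547e-02/-8.520e-01) = 36.123525
iter 3: u=1.045648  f(a)=+6.564e-05  f'(a)=-8.489e-01  a ← 36.123525 − (+6.564e-05/-8.489e-01) = 36.123602
iter 4: u=1.045646  f(a)=+2.257e-10  f'(a)=-8.488e-01  a ← 36.123602 − (+2.257e-10/-8.488e-01) = 36.123602
iter 5: u=1.045646  f(a)=-1.421e-14  f'(a)=-8.488e-01  a ← 36.123602 − (-1.421e-14/-8.488e-01) = 36.123602
converged: |Δa| < 1e-12 after 5 iterations
sag = a·(cosh(S/(2a)) − 1) = 36.123602·(cosh(1.045646) − 1) = 21.614569
T_max/T_min = cosh(S/(2a)) = 1.598350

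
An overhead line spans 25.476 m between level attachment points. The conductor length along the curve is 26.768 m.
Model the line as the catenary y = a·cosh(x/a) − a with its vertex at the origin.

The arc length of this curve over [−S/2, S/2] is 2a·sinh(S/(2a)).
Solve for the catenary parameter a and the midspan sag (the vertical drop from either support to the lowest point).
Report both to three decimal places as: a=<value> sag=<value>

seed: a₀ = √(S³/(24(L−S))) = √(25.476³/(24·1.292)) = 23.091917
iter 1: u=0.551622  f(a)=+1.980e-02  f'(a)=-1.153e-01  a ← 23.091917 − (+1.980e-02/-1.153e-01) = 23.263578
iter 2: u=0.547551  f(a)=+2.230e-04  f'(a)=-1.128e-01  a ← 23.263578 − (+2.230e-04/-1.128e-01) = 23.265555
iter 3: u=0.547505  f(a)=+2.899e-08  f'(a)=-1.127e-01  a ← 23.265555 − (+2.899e-08/-1.127e-01) = 23.265556
iter 4: u=0.547505  f(a)=+0.000e+00  f'(a)=-1.127e-01  a ← 23.265556 − (+0.000e+00/-1.127e-01) = 23.265556
converged: |Δa| < 1e-12 after 4 iterations
sag = a·(cosh(S/(2a)) − 1) = 23.265556·(cosh(0.547505) − 1) = 3.575039
T_max/T_min = cosh(S/(2a)) = 1.153662

a=23.266 sag=3.575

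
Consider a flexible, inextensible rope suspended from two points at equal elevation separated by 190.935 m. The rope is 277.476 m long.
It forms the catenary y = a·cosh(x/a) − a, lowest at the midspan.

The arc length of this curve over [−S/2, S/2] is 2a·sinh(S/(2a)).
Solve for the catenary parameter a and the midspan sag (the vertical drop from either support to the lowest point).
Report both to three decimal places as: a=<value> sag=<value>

a=61.477 sag=90.271

seed: a₀ = √(S³/(24(L−S))) = √(190.935³/(24·86.541)) = 57.891092
iter 1: u=1.649088  f(a)=+1.256e+01  f'(a)=-3.886e+00  a ← 57.891092 − (+1.256e+01/-3.886e+00) = 61.122962
iter 2: u=1.561893  f(a)=+1.128e+00  f'(a)=-3.216e+00  a ← 61.122962 − (+1.128e+00/-3.216e+00) = 61.473800
iter 3: u=1.552979  f(a)=+1.110e-02  f'(a)=-3.153e+00  a ← 61.473800 − (+1.110e-02/-3.153e+00) = 61.477319
iter 4: u=1.552890  f(a)=+1.096e-06  f'(a)=-3.153e+00  a ← 61.477319 − (+1.096e-06/-3.153e+00) = 61.477319
iter 5: u=1.552890  f(a)=+5.684e-14  f'(a)=-3.153e+00  a ← 61.477319 − (+5.684e-14/-3.153e+00) = 61.477319
converged: |Δa| < 1e-12 after 5 iterations
sag = a·(cosh(S/(2a)) − 1) = 61.477319·(cosh(1.552890) − 1) = 90.271465
T_max/T_min = cosh(S/(2a)) = 2.468370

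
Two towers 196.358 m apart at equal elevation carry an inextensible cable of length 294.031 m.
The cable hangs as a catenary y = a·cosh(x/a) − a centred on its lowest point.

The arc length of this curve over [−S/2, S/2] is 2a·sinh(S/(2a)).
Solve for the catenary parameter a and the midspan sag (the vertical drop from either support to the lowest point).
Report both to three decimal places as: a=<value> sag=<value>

a=60.663 sag=98.376

seed: a₀ = √(S³/(24(L−S))) = √(196.358³/(24·97.673)) = 56.830309
iter 1: u=1.727582  f(a)=+1.566e+01  f'(a)=-4.579e+00  a ← 56.830309 − (+1.566e+01/-4.579e+00) = 60.249353
iter 2: u=1.629544  f(a)=+1.524e+00  f'(a)=-3.727e+00  a ← 60.249353 − (+1.524e+00/-3.727e+00) = 60.658276
iter 3: u=1.618559  f(a)=+1.788e-02  f'(a)=-3.640e+00  a ← 60.658276 − (+1.788e-02/-3.640e+00) = 60.663189
iter 4: u=1.618428  f(a)=+2.526e-06  f'(a)=-3.639e+00  a ← 60.663189 − (+2.526e-06/-3.639e+00) = 60.663190
iter 5: u=1.618428  f(a)=-5.684e-14  f'(a)=-3.639e+00  a ← 60.663190 − (-5.684e-14/-3.639e+00) = 60.663190
converged: |Δa| < 1e-12 after 5 iterations
sag = a·(cosh(S/(2a)) − 1) = 60.663190·(cosh(1.618428) − 1) = 98.376364
T_max/T_min = cosh(S/(2a)) = 2.621681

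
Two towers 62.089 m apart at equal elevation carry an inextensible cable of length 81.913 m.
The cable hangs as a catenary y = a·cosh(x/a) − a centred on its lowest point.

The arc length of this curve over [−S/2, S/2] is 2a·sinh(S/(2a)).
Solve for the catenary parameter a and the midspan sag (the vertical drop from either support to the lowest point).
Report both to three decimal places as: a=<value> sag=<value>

a=23.433 sag=23.753

seed: a₀ = √(S³/(24(L−S))) = √(62.089³/(24·19.824)) = 22.429559
iter 1: u=1.384089  f(a)=+1.988e+00  f'(a)=-2.130e+00  a ← 22.429559 − (+1.988e+00/-2.130e+00) = 23.362663
iter 2: u=1.328808  f(a)=+1.308e-01  f'(a)=-1.858e+00  a ← 23.362663 − (+1.308e-01/-1.858e+00) = 23.433031
iter 3: u=1.324818  f(a)=+6.542e-04  f'(a)=-1.840e+00  a ← 23.433031 − (+6.542e-04/-1.840e+00) = 23.433387
iter 4: u=1.324798  f(a)=+1.655e-08  f'(a)=-1.840e+00  a ← 23.433387 − (+1.655e-08/-1.840e+00) = 23.433387
iter 5: u=1.324798  f(a)=+0.000e+00  f'(a)=-1.840e+00  a ← 23.433387 − (+0.000e+00/-1.840e+00) = 23.433387
converged: |Δa| < 1e-12 after 5 iterations
sag = a·(cosh(S/(2a)) − 1) = 23.433387·(cosh(1.324798) − 1) = 23.753036
T_max/T_min = cosh(S/(2a)) = 2.013641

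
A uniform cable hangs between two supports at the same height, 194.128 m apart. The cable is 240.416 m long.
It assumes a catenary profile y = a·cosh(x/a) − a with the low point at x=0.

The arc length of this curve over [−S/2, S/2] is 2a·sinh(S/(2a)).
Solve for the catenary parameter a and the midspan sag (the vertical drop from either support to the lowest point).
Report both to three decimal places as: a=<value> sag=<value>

a=83.907 sag=62.689

seed: a₀ = √(S³/(24(L−S))) = √(194.128³/(24·46.288)) = 81.150732
iter 1: u=1.196095  f(a)=+3.426e+00  f'(a)=-1.313e+00  a ← 81.150732 − (+3.426e+00/-1.313e+00) = 83.761002
iter 2: u=1.158821  f(a)=+1.723e-01  f'(a)=-1.184e+00  a ← 83.761002 − (+1.723e-01/-1.184e+00) = 83.906536
iter 3: u=1.156811  f(a)=+4.864e-04  f'(a)=-1.177e+00  a ← 83.906536 − (+4.864e-04/-1.177e+00) = 83.906949
iter 4: u=1.156805  f(a)=+3.903e-09  f'(a)=-1.177e+00  a ← 83.906949 − (+3.903e-09/-1.177e+00) = 83.906949
iter 5: u=1.156805  f(a)=-5.684e-14  f'(a)=-1.177e+00  a ← 83.906949 − (-5.684e-14/-1.177e+00) = 83.906949
converged: |Δa| < 1e-12 after 5 iterations
sag = a·(cosh(S/(2a)) − 1) = 83.906949·(cosh(1.156805) − 1) = 62.688888
T_max/T_min = cosh(S/(2a)) = 1.747124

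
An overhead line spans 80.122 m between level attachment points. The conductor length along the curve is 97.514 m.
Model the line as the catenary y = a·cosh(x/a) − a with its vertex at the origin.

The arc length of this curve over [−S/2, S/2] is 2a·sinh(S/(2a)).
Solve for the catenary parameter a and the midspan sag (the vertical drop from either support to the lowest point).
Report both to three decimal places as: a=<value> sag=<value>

seed: a₀ = √(S³/(24(L−S))) = √(80.122³/(24·17.392)) = 35.103247
iter 1: u=1.141233  f(a)=+1.168e+00  f'(a)=-1.126e+00  a ← 35.103247 − (+1.168e+00/-1.126e+00) = 36.140748
iter 2: u=1.108472  f(a)=+5.380e-02  f'(a)=-1.025e+00  a ← 36.140748 − (+5.380e-02/-1.025e+00) = 36.193257
iter 3: u=1.106864  f(a)=+1.263e-04  f'(a)=-1.020e+00  a ← 36.193257 − (+1.263e-04/-1.020e+00) = 36.193380
iter 4: u=1.106860  f(a)=+6.991e-10  f'(a)=-1.020e+00  a ← 36.193380 − (+6.991e-10/-1.020e+00) = 36.193380
iter 5: u=1.106860  f(a)=+1.421e-14  f'(a)=-1.020e+00  a ← 36.193380 − (+1.421e-14/-1.020e+00) = 36.193380
converged: |Δa| < 1e-12 after 5 iterations
sag = a·(cosh(S/(2a)) − 1) = 36.193380·(cosh(1.106860) − 1) = 24.528986
T_max/T_min = cosh(S/(2a)) = 1.677720

a=36.193 sag=24.529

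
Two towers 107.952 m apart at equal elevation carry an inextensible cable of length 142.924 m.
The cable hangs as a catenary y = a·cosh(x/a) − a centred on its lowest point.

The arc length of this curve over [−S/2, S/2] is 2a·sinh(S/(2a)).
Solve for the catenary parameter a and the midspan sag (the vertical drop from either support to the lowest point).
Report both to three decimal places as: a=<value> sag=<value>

seed: a₀ = √(S³/(24(L−S))) = √(107.952³/(24·34.972)) = 38.715082
iter 1: u=1.394185  f(a)=+3.560e+00  f'(a)=-2.183e+00  a ← 38.715082 − (+3.560e+00/-2.183e+00) = 40.346023
iter 2: u=1.337827  f(a)=+2.373e-01  f'(a)=-1.901e+00  a ← 40.346023 − (+2.373e-01/-1.901e+00) = 40.470887
iter 3: u=1.333699  f(a)=+1.221e-03  f'(a)=-1.881e+00  a ← 40.470887 − (+1.221e-03/-1.881e+00) = 40.471537
iter 4: u=1.333678  f(a)=+3.271e-08  f'(a)=-1.881e+00  a ← 40.471537 − (+3.271e-08/-1.881e+00) = 40.471537
iter 5: u=1.333678  f(a)=+0.000e+00  f'(a)=-1.881e+00  a ← 40.471537 − (+0.000e+00/-1.881e+00) = 40.471537
converged: |Δa| < 1e-12 after 5 iterations
sag = a·(cosh(S/(2a)) − 1) = 40.471537·(cosh(1.333678) − 1) = 41.654968
T_max/T_min = cosh(S/(2a)) = 2.029241

a=40.472 sag=41.655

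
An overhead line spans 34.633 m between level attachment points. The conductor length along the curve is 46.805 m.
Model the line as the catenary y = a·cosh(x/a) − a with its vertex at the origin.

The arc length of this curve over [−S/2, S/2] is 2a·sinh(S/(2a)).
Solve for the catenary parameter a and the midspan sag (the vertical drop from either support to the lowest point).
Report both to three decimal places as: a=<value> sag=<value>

a=12.509 sag=14.027

seed: a₀ = √(S³/(24(L−S))) = √(34.633³/(24·12.172)) = 11.924731
iter 1: u=1.452150  f(a)=+1.350e+00  f'(a)=-2.506e+00  a ← 11.924731 − (+1.350e+00/-2.506e+00) = 12.463402
iter 2: u=1.389388  f(a)=+9.685e-02  f'(a)=-2.158e+00  a ← 12.463402 − (+9.685e-02/-2.158e+00) = 12.508282
iter 3: u=1.384403  f(a)=+5.838e-04  f'(a)=-2.132e+00  a ← 12.508282 − (+5.838e-04/-2.132e+00) = 12.508555
iter 4: u=1.384372  f(a)=+2.150e-08  f'(a)=-2.132e+00  a ← 12.508555 − (+2.150e-08/-2.132e+00) = 12.508555
iter 5: u=1.384372  f(a)=+0.000e+00  f'(a)=-2.132e+00  a ← 12.508555 − (+0.000e+00/-2.132e+00) = 12.508555
converged: |Δa| < 1e-12 after 5 iterations
sag = a·(cosh(S/(2a)) − 1) = 12.508555·(cosh(1.384372) − 1) = 14.027099
T_max/T_min = cosh(S/(2a)) = 2.121400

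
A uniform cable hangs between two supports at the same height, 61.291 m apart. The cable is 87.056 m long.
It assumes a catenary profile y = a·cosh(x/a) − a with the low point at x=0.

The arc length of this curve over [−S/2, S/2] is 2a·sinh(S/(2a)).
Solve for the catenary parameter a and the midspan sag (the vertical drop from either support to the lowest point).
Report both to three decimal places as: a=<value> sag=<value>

a=20.412 sag=27.665

seed: a₀ = √(S³/(24(L−S))) = √(61.291³/(24·25.765)) = 19.296314
iter 1: u=1.588153  f(a)=+3.451e+00  f'(a)=-3.408e+00  a ← 19.296314 − (+3.451e+00/-3.408e+00) = 20.309164
iter 2: u=1.508949  f(a)=+2.904e-01  f'(a)=-2.856e+00  a ← 20.309164 − (+2.904e-01/-2.856e+00) = 20.410822
iter 3: u=1.501434  f(a)=+2.472e-03  f'(a)=-2.808e+00  a ← 20.410822 − (+2.472e-03/-2.808e+00) = 20.411703
iter 4: u=1.501369  f(a)=+1.826e-07  f'(a)=-2.807e+00  a ← 20.411703 − (+1.826e-07/-2.807e+00) = 20.411703
iter 5: u=1.501369  f(a)=+0.000e+00  f'(a)=-2.807e+00  a ← 20.411703 − (+0.000e+00/-2.807e+00) = 20.411703
converged: |Δa| < 1e-12 after 5 iterations
sag = a·(cosh(S/(2a)) − 1) = 20.411703·(cosh(1.501369) − 1) = 27.664532
T_max/T_min = cosh(S/(2a)) = 2.355327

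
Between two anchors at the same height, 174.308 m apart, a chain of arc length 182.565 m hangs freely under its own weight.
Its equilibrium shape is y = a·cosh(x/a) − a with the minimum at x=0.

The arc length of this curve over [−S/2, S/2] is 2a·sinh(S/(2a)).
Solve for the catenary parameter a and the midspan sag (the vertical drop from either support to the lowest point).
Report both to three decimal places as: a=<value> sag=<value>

a=164.627 sag=23.614

seed: a₀ = √(S³/(24(L−S))) = √(174.308³/(24·8.257)) = 163.477963
iter 1: u=0.533124  f(a)=+1.181e-01  f'(a)=-1.039e-01  a ← 163.477963 − (+1.181e-01/-1.039e-01) = 164.614810
iter 2: u=0.529442  f(a)=+1.244e-03  f'(a)=-1.017e-01  a ← 164.614810 − (+1.244e-03/-1.017e-01) = 164.627034
iter 3: u=0.529403  f(a)=+1.411e-07  f'(a)=-1.017e-01  a ← 164.627034 − (+1.411e-07/-1.017e-01) = 164.627036
iter 4: u=0.529403  f(a)=+0.000e+00  f'(a)=-1.017e-01  a ← 164.627036 − (+0.000e+00/-1.017e-01) = 164.627036
converged: |Δa| < 1e-12 after 4 iterations
sag = a·(cosh(S/(2a)) − 1) = 164.627036·(cosh(0.529403) − 1) = 23.613650
T_max/T_min = cosh(S/(2a)) = 1.143437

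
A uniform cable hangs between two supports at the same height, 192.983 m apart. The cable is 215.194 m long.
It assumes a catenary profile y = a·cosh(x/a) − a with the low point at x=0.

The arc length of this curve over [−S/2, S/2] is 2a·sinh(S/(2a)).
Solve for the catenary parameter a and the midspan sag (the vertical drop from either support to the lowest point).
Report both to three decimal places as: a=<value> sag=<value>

seed: a₀ = √(S³/(24(L−S))) = √(192.983³/(24·22.211)) = 116.115154
iter 1: u=0.830998  f(a)=+7.796e-01  f'(a)=-4.096e-01  a ← 116.115154 − (+7.796e-01/-4.096e-01) = 118.018330
iter 2: u=0.817598  f(a)=+1.958e-02  f'(a)=-3.893e-01  a ← 118.018330 − (+1.958e-02/-3.893e-01) = 118.068628
iter 3: u=0.817249  f(a)=+1.306e-05  f'(a)=-3.888e-01  a ← 118.068628 − (+1.306e-05/-3.888e-01) = 118.068662
iter 4: u=0.817249  f(a)=+5.826e-12  f'(a)=-3.888e-01  a ← 118.068662 − (+5.826e-12/-3.888e-01) = 118.068662
converged: |Δa| < 1e-12 after 4 iterations
sag = a·(cosh(S/(2a)) − 1) = 118.068662·(cosh(0.817249) − 1) = 41.672765
T_max/T_min = cosh(S/(2a)) = 1.352954

a=118.069 sag=41.673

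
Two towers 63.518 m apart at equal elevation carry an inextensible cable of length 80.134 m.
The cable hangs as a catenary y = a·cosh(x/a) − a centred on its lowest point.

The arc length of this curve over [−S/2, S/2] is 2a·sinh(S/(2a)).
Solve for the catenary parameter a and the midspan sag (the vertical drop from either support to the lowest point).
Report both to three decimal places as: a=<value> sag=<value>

seed: a₀ = √(S³/(24(L−S))) = √(63.518³/(24·16.616)) = 25.349906
iter 1: u=1.252825  f(a)=+1.354e+00  f'(a)=-1.529e+00  a ← 25.349906 − (+1.354e+00/-1.529e+00) = 26.235578
iter 2: u=1.210532  f(a)=+7.418e-02  f'(a)=-1.365e+00  a ← 26.235578 − (+7.418e-02/-1.365e+00) = 26.289917
iter 3: u=1.208030  f(a)=+2.513e-04  f'(a)=-1.356e+00  a ← 26.289917 − (+2.513e-04/-1.356e+00) = 26.290103
iter 4: u=1.208021  f(a)=+2.907e-09  f'(a)=-1.356e+00  a ← 26.290103 − (+2.907e-09/-1.356e+00) = 26.290103
iter 5: u=1.208021  f(a)=+0.000e+00  f'(a)=-1.356e+00  a ← 26.290103 − (+0.000e+00/-1.356e+00) = 26.290103
converged: |Δa| < 1e-12 after 5 iterations
sag = a·(cosh(S/(2a)) − 1) = 26.290103·(cosh(1.208021) − 1) = 21.632063
T_max/T_min = cosh(S/(2a)) = 1.822822

a=26.290 sag=21.632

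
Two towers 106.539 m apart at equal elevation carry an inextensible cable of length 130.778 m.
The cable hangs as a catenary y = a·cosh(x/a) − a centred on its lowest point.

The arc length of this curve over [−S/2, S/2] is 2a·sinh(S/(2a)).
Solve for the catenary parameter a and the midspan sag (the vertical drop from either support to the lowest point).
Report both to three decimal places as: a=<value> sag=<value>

a=47.074 sag=33.497

seed: a₀ = √(S³/(24(L−S))) = √(106.539³/(24·24.239)) = 45.593187
iter 1: u=1.168365  f(a)=+1.709e+00  f'(a)=-1.216e+00  a ← 45.593187 − (+1.709e+00/-1.216e+00) = 46.999162
iter 2: u=1.133414  f(a)=+8.225e-02  f'(a)=-1.101e+00  a ← 46.999162 − (+8.225e-02/-1.101e+00) = 47.073849
iter 3: u=1.131616  f(a)=+2.118e-04  f'(a)=-1.096e+00  a ← 47.073849 − (+2.118e-04/-1.096e+00) = 47.074042
iter 4: u=1.131611  f(a)=+1.412e-09  f'(a)=-1.096e+00  a ← 47.074042 − (+1.412e-09/-1.096e+00) = 47.074042
iter 5: u=1.131611  f(a)=+0.000e+00  f'(a)=-1.096e+00  a ← 47.074042 − (+0.000e+00/-1.096e+00) = 47.074042
converged: |Δa| < 1e-12 after 5 iterations
sag = a·(cosh(S/(2a)) − 1) = 47.074042·(cosh(1.131611) − 1) = 33.496962
T_max/T_min = cosh(S/(2a)) = 1.711580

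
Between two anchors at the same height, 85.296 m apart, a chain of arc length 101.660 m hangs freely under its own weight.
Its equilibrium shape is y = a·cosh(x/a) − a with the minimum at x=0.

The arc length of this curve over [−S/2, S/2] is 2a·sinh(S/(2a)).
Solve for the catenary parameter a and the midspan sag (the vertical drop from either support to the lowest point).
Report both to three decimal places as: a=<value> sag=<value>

seed: a₀ = √(S³/(24(L−S))) = √(85.296³/(24·16.364)) = 39.750504
iter 1: u=1.072892  f(a)=+9.681e-01  f'(a)=-9.221e-01  a ← 39.750504 − (+9.681e-01/-9.221e-01) = 40.800356
iter 2: u=1.045285  f(a)=+3.968e-02  f'(a)=-8.479e-01  a ← 40.800356 − (+3.968e-02/-8.479e-01) = 40.847150
iter 3: u=1.044088  f(a)=+7.296e-05  f'(a)=-8.448e-01  a ← 40.847150 − (+7.296e-05/-8.448e-01) = 40.847237
iter 4: u=1.044085  f(a)=+2.477e-10  f'(a)=-8.448e-01  a ← 40.847237 − (+2.477e-10/-8.448e-01) = 40.847237
iter 5: u=1.044085  f(a)=-1.421e-14  f'(a)=-8.448e-01  a ← 40.847237 − (-1.421e-14/-8.448e-01) = 40.847237
converged: |Δa| < 1e-12 after 5 iterations
sag = a·(cosh(S/(2a)) − 1) = 40.847237·(cosh(1.044085) − 1) = 24.361548
T_max/T_min = cosh(S/(2a)) = 1.596406

a=40.847 sag=24.362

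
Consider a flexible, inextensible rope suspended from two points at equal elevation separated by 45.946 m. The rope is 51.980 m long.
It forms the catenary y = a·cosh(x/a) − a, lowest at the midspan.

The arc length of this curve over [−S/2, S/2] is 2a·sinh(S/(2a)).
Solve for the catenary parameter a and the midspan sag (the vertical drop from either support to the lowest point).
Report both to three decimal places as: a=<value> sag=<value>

seed: a₀ = √(S³/(24(L−S))) = √(45.946³/(24·6.034)) = 25.879941
iter 1: u=0.887676  f(a)=+2.422e-01  f'(a)=-5.041e-01  a ← 25.879941 − (+2.422e-01/-5.041e-01) = 26.360480
iter 2: u=0.871494  f(a)=+6.912e-03  f'(a)=-4.757e-01  a ← 26.360480 − (+6.912e-03/-4.757e-01) = 26.375009
iter 3: u=0.871014  f(a)=+5.993e-06  f'(a)=-4.749e-01  a ← 26.375009 − (+5.993e-06/-4.749e-01) = 26.375021
iter 4: u=0.871014  f(a)=+4.505e-12  f'(a)=-4.749e-01  a ← 26.375021 − (+4.505e-12/-4.749e-01) = 26.375021
converged: |Δa| < 1e-12 after 4 iterations
sag = a·(cosh(S/(2a)) − 1) = 26.375021·(cosh(0.871014) − 1) = 10.653641
T_max/T_min = cosh(S/(2a)) = 1.403929

a=26.375 sag=10.654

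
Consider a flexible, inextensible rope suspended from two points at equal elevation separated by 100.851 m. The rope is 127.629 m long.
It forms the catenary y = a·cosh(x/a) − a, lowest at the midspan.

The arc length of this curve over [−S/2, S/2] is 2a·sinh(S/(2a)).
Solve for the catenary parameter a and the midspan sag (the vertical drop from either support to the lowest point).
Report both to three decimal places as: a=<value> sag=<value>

a=41.454 sag=34.643

seed: a₀ = √(S³/(24(L−S))) = √(100.851³/(24·26.778)) = 39.950813
iter 1: u=1.262190  f(a)=+2.216e+00  f'(a)=-1.567e+00  a ← 39.950813 − (+2.216e+00/-1.567e+00) = 41.365159
iter 2: u=1.219033  f(a)=+1.231e-01  f'(a)=-1.397e+00  a ← 41.365159 − (+1.231e-01/-1.397e+00) = 41.453281
iter 3: u=1.216442  f(a)=+4.294e-04  f'(a)=-1.387e+00  a ← 41.453281 − (+4.294e-04/-1.387e+00) = 41.453590
iter 4: u=1.216433  f(a)=+5.266e-09  f'(a)=-1.387e+00  a ← 41.453590 − (+5.266e-09/-1.387e+00) = 41.453590
iter 5: u=1.216433  f(a)=-2.842e-14  f'(a)=-1.387e+00  a ← 41.453590 − (-2.842e-14/-1.387e+00) = 41.453590
converged: |Δa| < 1e-12 after 5 iterations
sag = a·(cosh(S/(2a)) − 1) = 41.453590·(cosh(1.216433) − 1) = 34.642997
T_max/T_min = cosh(S/(2a)) = 1.835706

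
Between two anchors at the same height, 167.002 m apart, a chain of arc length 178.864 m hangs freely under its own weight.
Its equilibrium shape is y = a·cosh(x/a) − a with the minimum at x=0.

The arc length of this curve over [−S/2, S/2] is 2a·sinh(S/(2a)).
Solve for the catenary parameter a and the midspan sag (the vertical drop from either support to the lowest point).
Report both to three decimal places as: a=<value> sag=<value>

a=129.249 sag=27.924

seed: a₀ = √(S³/(24(L−S))) = √(167.002³/(24·11.862)) = 127.908065
iter 1: u=0.652820  f(a)=+2.553e-01  f'(a)=-1.935e-01  a ← 127.908065 − (+2.553e-01/-1.935e-01) = 129.227654
iter 2: u=0.646154  f(a)=+4.005e-03  f'(a)=-1.875e-01  a ← 129.227654 − (+4.005e-03/-1.875e-01) = 129.249018
iter 3: u=0.646047  f(a)=+1.020e-06  f'(a)=-1.874e-01  a ← 129.249018 − (+1.020e-06/-1.874e-01) = 129.249024
iter 4: u=0.646047  f(a)=+5.684e-14  f'(a)=-1.874e-01  a ← 129.249024 − (+5.684e-14/-1.874e-01) = 129.249024
converged: |Δa| < 1e-12 after 4 iterations
sag = a·(cosh(S/(2a)) − 1) = 129.249024·(cosh(0.646047) − 1) = 27.924106
T_max/T_min = cosh(S/(2a)) = 1.216049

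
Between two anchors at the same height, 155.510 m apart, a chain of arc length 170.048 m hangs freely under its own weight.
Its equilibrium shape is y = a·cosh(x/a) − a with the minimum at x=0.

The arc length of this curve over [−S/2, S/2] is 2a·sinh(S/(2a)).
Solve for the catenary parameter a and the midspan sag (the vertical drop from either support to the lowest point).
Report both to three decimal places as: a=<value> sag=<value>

a=105.245 sag=30.053

seed: a₀ = √(S³/(24(L−S))) = √(155.510³/(24·14.538)) = 103.819642
iter 1: u=0.748943  f(a)=+4.132e-01  f'(a)=-2.961e-01  a ← 103.819642 − (+4.132e-01/-2.961e-01) = 105.215225
iter 2: u=0.739009  f(a)=+8.480e-03  f'(a)=-2.840e-01  a ← 105.215225 − (+8.480e-03/-2.840e-01) = 105.245077
iter 3: u=0.738799  f(a)=+3.737e-06  f'(a)=-2.838e-01  a ← 105.245077 − (+3.737e-06/-2.838e-01) = 105.245090
iter 4: u=0.738799  f(a)=+7.674e-13  f'(a)=-2.838e-01  a ← 105.245090 − (+7.674e-13/-2.838e-01) = 105.245090
converged: |Δa| < 1e-12 after 4 iterations
sag = a·(cosh(S/(2a)) − 1) = 105.245090·(cosh(0.738799) − 1) = 30.053134
T_max/T_min = cosh(S/(2a)) = 1.285554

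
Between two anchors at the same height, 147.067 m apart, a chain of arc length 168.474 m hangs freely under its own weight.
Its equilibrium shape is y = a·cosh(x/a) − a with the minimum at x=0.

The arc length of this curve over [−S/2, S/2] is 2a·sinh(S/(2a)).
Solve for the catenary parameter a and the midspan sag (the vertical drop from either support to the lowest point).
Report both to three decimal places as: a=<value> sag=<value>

a=80.348 sag=36.064

seed: a₀ = √(S³/(24(L−S))) = √(147.067³/(24·21.407)) = 78.684525
iter 1: u=0.934536  f(a)=+9.545e-01  f'(a)=-5.932e-01  a ← 78.684525 − (+9.545e-01/-5.932e-01) = 80.293685
iter 2: u=0.915807  f(a)=+3.007e-02  f'(a)=-5.563e-01  a ← 80.293685 − (+3.007e-02/-5.563e-01) = 80.347730
iter 3: u=0.915191  f(a)=+3.198e-05  f'(a)=-5.551e-01  a ← 80.347730 − (+3.198e-05/-5.551e-01) = 80.347788
iter 4: u=0.915190  f(a)=+3.627e-11  f'(a)=-5.551e-01  a ← 80.347788 − (+3.627e-11/-5.551e-01) = 80.347788
converged: |Δa| < 1e-12 after 4 iterations
sag = a·(cosh(S/(2a)) − 1) = 80.347788·(cosh(0.915190) − 1) = 36.063720
T_max/T_min = cosh(S/(2a)) = 1.448845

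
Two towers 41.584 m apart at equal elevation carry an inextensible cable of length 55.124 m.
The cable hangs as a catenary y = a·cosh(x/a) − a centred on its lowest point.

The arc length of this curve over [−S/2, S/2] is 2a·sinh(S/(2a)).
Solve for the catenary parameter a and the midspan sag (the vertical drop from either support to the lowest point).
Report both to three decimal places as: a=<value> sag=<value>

a=15.554 sag=16.094

seed: a₀ = √(S³/(24(L−S))) = √(41.584³/(24·13.540)) = 14.875598
iter 1: u=1.397725  f(a)=+1.386e+00  f'(a)=-2.202e+00  a ← 14.875598 − (+1.386e+00/-2.202e+00) = 15.505004
iter 2: u=1.340986  f(a)=+9.281e-02  f'(a)=-1.916e+00  a ← 15.505004 − (+9.281e-02/-1.916e+00) = 15.553446
iter 3: u=1.336810  f(a)=+4.823e-04  f'(a)=-1.896e+00  a ← 15.553446 − (+4.823e-04/-1.896e+00) = 15.553700
iter 4: u=1.336788  f(a)=+1.318e-08  f'(a)=-1.896e+00  a ← 15.553700 − (+1.318e-08/-1.896e+00) = 15.553700
iter 5: u=1.336788  f(a)=-7.105e-15  f'(a)=-1.896e+00  a ← 15.553700 − (-7.105e-15/-1.896e+00) = 15.553700
converged: |Δa| < 1e-12 after 5 iterations
sag = a·(cosh(S/(2a)) − 1) = 15.553700·(cosh(1.336788) − 1) = 16.094071
T_max/T_min = cosh(S/(2a)) = 2.034742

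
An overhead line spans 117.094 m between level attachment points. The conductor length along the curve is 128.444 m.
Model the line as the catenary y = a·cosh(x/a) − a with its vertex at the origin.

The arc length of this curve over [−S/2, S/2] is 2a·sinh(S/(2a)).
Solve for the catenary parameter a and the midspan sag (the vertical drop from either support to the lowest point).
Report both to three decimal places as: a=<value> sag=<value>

seed: a₀ = √(S³/(24(L−S))) = √(117.094³/(24·11.350)) = 76.771215
iter 1: u=0.762617  f(a)=+3.347e-01  f'(a)=-3.132e-01  a ← 76.771215 − (+3.347e-01/-3.132e-01) = 77.839580
iter 2: u=0.752149  f(a)=+7.114e-03  f'(a)=-3.001e-01  a ← 77.839580 − (+7.114e-03/-3.001e-01) = 77.863289
iter 3: u=0.751920  f(a)=+3.369e-06  f'(a)=-2.998e-01  a ← 77.863289 − (+3.369e-06/-2.998e-01) = 77.863301
iter 4: u=0.751920  f(a)=+7.674e-13  f'(a)=-2.998e-01  a ← 77.863301 − (+7.674e-13/-2.998e-01) = 77.863301
converged: |Δa| < 1e-12 after 4 iterations
sag = a·(cosh(S/(2a)) − 1) = 77.863301·(cosh(0.751920) − 1) = 23.068156
T_max/T_min = cosh(S/(2a)) = 1.296265

a=77.863 sag=23.068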